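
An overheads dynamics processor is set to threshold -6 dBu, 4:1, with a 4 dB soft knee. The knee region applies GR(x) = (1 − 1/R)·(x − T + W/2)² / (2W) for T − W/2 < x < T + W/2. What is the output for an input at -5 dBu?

-5.84375 dBu

x − T + W/2 = -5 − (-6) + 2 = 3.
GR = (1 − 1/4) × 3² / 8 = 0.75 × 9 / 8 = 0.84375 dB.
Output = -5 − 0.84375 = -5.84375 dBu.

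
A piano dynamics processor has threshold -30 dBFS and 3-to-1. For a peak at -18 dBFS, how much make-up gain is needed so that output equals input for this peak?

Without make-up, output = threshold + overshoot/3 = -30 + 4 = -26 dBFS.
Gap to target: 8 dB.

8 dB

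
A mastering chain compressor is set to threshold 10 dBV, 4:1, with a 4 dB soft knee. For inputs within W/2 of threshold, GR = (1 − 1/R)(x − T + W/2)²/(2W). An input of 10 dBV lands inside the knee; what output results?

9.625 dBV

x − T + W/2 = 10 − 10 + 2 = 2.
GR = (1 − 1/4) × 2² / 8 = 0.75 × 4 / 8 = 0.375 dB.
Output = 10 − 0.375 = 9.625 dBV.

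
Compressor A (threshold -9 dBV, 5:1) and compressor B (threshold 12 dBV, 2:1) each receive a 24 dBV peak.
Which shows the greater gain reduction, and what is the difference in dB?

A: 33 dB over, compressed to 6.6 dB over, so 26.4 dB of GR.
B: 12 dB over, compressed to 6 dB over, so 6 dB of GR.
Difference: 20.4 dB in favour of A.

A, by 20.4 dB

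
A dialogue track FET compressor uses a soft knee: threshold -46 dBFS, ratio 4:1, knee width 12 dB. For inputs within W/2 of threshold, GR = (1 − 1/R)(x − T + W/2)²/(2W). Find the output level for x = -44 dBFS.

-46 dBFS

x − T + W/2 = -44 − (-46) + 6 = 8.
GR = (1 − 1/4) × 8² / 24 = 0.75 × 64 / 24 = 2 dB.
Output = -44 − 2 = -46 dBFS.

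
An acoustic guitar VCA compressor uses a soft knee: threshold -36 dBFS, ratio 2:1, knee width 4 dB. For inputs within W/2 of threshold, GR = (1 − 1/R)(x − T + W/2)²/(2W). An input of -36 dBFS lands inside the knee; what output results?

x − T + W/2 = -36 − (-36) + 2 = 2.
GR = (1 − 1/2) × 2² / 8 = 0.5 × 4 / 8 = 0.25 dB.
Output = -36 − 0.25 = -36.25 dBFS.

-36.25 dBFS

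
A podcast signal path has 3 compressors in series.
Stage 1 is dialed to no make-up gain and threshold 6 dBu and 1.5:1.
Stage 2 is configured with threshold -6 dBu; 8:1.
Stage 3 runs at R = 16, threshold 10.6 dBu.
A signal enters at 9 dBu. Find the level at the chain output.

Stage 1: 9 dBu is 3 dB over 6 dBu; at 1.5:1 that becomes 2 dB over, giving 8 dBu.
Stage 2: 14 dB above -6 dBu, reduced 8:1 to 1.75 dB above → -4.25 dBu.
Stage 3: below threshold (-4.25 ≤ 10.6); passes unchanged; output -4.25 dBu.

-4.25 dBu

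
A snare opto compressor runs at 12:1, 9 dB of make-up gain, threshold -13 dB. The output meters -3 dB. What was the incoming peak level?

Before make-up, the level was -3 − 9 = -12 dB.
That's 1 dB above the -13 dB threshold.
Undo the ratio: input overshoot = 1 × 12 = 12 dB, giving input = -1 dB.

-1 dB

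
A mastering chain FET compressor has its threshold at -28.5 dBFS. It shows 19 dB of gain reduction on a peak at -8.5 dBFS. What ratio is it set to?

Input overshoot = -8.5 − (-28.5) = 20 dB.
Output overshoot = 20 − 19 = 1 dB.
Ratio = input overshoot / output overshoot = 20 / 1 = 20.

20:1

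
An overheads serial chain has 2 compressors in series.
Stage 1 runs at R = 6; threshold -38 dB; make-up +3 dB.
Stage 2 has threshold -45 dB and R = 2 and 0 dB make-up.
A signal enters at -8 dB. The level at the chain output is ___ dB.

-37.5 dB

Stage 1: overshoot 30 dB → 30/6 = 5 dB → -33 dB; +3 dB make-up → -30 dB.
Stage 2: -30 dB is 15 dB over -45 dB; at 2:1 that becomes 7.5 dB over, giving -37.5 dB.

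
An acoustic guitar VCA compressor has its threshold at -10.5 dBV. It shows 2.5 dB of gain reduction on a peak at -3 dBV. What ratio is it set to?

Input overshoot = -3 − (-10.5) = 7.5 dB.
Output overshoot = 7.5 − 2.5 = 5 dB.
Ratio = input overshoot / output overshoot = 7.5 / 5 = 1.5.

1.5:1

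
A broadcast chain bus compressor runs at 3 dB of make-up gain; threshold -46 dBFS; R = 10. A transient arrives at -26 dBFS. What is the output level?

Overshoot: -26 − (-46) = 20 dB.
10:1 compression reduces that to 20/10 = 2 dB over.
That puts the output at -44 dBFS; make-up adds 3 dB, giving -41 dBFS.

-41 dBFS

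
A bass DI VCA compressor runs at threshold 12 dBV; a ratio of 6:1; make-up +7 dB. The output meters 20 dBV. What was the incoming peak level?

Before make-up, the level was 20 − 7 = 13 dBV.
Post-compression overshoot = 13 − 12 = 1 dB.
Input overshoot = R × output overshoot = 6 dB → input = 12 + 6 = 18 dBV.

18 dBV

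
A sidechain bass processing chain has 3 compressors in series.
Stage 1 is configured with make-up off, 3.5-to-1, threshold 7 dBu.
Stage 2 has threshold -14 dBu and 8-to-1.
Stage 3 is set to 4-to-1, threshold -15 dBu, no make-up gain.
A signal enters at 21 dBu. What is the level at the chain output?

Stage 1: 21 dBu is 14 dB over 7 dBu; at 3.5:1 that becomes 4 dB over, giving 11 dBu.
Stage 2: 11 dBu is 25 dB over -14 dBu; at 8:1 that becomes 3.125 dB over, giving -10.875 dBu.
Stage 3: 4.125 dB above -15 dBu, reduced 4:1 to 1.03125 dB above → -13.96875 dBu.

-13.96875 dBu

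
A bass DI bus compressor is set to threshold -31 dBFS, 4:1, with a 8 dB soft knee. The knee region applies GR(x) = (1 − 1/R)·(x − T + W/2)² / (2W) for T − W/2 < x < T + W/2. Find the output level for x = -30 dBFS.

-31.171875 dBFS

x − T + W/2 = -30 − (-31) + 4 = 5.
GR = (1 − 1/4) × 5² / 16 = 0.75 × 25 / 16 = 1.171875 dB.
Output = -30 − 1.171875 = -31.171875 dBFS.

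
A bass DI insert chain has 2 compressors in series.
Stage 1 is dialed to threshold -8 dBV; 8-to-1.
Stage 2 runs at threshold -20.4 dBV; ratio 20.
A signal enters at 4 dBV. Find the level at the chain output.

Stage 1: 4 dBV is 12 dB over -8 dBV; at 8:1 that becomes 1.5 dB over, giving -6.5 dBV.
Stage 2: overshoot 13.9 dB → 13.9/20 = 0.695 dB → -19.705 dBV.

-19.705 dBV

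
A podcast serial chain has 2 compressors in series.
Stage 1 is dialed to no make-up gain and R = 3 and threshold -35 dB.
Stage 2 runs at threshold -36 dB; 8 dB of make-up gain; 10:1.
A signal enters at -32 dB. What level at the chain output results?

Stage 1: 3 dB above -35 dB, reduced 3:1 to 1 dB above → -34 dB.
Stage 2: -34 dB is 2 dB over -36 dB; at 10:1 that becomes 0.2 dB over, giving -35.8 dB; +8 dB make-up → -27.8 dB.

-27.8 dB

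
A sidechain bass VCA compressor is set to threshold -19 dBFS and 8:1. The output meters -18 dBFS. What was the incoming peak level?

That's 1 dB above the -19 dBFS threshold.
Input overshoot = R × output overshoot = 8 dB → input = -19 + 8 = -11 dBFS.

-11 dBFS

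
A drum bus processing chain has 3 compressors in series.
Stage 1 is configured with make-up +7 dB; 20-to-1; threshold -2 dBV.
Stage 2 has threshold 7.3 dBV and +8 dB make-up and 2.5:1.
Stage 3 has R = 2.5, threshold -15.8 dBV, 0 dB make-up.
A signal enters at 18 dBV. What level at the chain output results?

-3.88 dBV

Stage 1: overshoot 20 dB → 20/20 = 1 dB → -1 dBV; +7 dB make-up → 6 dBV.
Stage 2: 6 dBV is at or below the 7.3 dBV threshold — no compression; make-up brings it to 14 dBV.
Stage 3: 29.8 dB above -15.8 dBV, reduced 2.5:1 to 11.92 dB above → -3.88 dBV.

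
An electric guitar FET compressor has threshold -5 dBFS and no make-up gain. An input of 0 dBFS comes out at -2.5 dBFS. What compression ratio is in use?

Input overshoot = 0 − (-5) = 5 dB; output overshoot = -2.5 − (-5) = 2.5 dB.
Ratio = 5 / 2.5 = 2.

2:1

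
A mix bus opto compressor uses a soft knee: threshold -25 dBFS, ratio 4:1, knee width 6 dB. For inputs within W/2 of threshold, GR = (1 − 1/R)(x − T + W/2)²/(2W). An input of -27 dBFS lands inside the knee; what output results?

-27.0625 dBFS

x − T + W/2 = -27 − (-25) + 3 = 1.
GR = (1 − 1/4) × 1² / 12 = 0.75 × 1 / 12 = 0.0625 dB.
Output = -27 − 0.0625 = -27.0625 dBFS.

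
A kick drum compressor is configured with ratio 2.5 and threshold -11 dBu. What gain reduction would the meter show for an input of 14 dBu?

15 dB

Overshoot = 14 − (-11) = 25 dB.
After 2.5:1 compression the overshoot becomes 25/2.5 = 10 dB.
GR = overshoot in − overshoot out = 25 − 10 = 15 dB.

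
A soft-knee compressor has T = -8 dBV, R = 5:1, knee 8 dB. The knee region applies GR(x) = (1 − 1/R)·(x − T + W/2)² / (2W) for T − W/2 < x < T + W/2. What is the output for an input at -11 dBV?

-11.05 dBV

x − T + W/2 = -11 − (-8) + 4 = 1.
GR = (1 − 1/5) × 1² / 16 = 0.8 × 1 / 16 = 0.05 dB.
Output = -11 − 0.05 = -11.05 dBV.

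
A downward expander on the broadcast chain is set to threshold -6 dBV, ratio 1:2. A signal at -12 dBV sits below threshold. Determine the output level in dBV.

-18 dBV

The input is 6 dB below the -6 dBV threshold.
A 1:2 expander multiplies undershoot by 2: 6 × 2 = 12 dB below threshold.
Output = -6 − 12 = -18 dBV.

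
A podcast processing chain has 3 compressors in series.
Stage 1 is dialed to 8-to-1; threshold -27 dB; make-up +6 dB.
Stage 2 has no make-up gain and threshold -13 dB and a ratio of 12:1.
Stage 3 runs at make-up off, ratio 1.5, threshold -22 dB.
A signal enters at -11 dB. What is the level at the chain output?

-20 dB

Stage 1: overshoot 16 dB → 16/8 = 2 dB → -25 dB; +6 dB make-up → -19 dB.
Stage 2: -19 dB ≤ -13 dB, so stage 2 doesn't engage; output -19 dB.
Stage 3: 3 dB above -22 dB, reduced 1.5:1 to 2 dB above → -20 dB.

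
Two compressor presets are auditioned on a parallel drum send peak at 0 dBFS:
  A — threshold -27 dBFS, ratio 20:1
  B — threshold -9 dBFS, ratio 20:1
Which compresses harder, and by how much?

A, by 17.1 dB

A: GR = 27 − 27/20 = 25.65 dB.
B: GR = 9 − 9/20 = 8.55 dB.
Difference: 17.1 dB in favour of A.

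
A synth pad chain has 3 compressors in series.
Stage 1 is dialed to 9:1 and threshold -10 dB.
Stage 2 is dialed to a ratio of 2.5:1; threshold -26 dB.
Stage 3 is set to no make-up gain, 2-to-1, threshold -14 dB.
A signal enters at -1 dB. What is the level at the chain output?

Stage 1: -1 dB is 9 dB over -10 dB; at 9:1 that becomes 1 dB over, giving -9 dB.
Stage 2: -9 dB is 17 dB over -26 dB; at 2.5:1 that becomes 6.8 dB over, giving -19.2 dB.
Stage 3: below threshold (-19.2 ≤ -14); passes unchanged; output -19.2 dB.

-19.2 dB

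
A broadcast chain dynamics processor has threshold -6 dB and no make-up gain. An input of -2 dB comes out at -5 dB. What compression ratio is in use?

Input overshoot = -2 − (-6) = 4 dB; output overshoot = -5 − (-6) = 1 dB.
Ratio = 4 / 1 = 4.

4:1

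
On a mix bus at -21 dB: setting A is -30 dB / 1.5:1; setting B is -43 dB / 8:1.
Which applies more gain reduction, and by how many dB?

B, by 16.25 dB

A: 9 dB over, compressed to 6 dB over, so 3 dB of GR.
B: 22 dB over, compressed to 2.75 dB over, so 19.25 dB of GR.
Difference: 16.25 dB in favour of B.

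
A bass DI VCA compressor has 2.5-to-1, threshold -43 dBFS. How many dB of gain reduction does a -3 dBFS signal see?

24 dB

-3 dBFS exceeds the threshold by 40 dB.
A 2.5:1 ratio leaves 16 dB of that excess.
GR = overshoot in − overshoot out = 40 − 16 = 24 dB.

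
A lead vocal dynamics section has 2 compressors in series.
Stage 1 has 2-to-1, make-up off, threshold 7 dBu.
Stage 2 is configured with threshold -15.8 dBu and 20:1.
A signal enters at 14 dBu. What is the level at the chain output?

Stage 1: 14 dBu is 7 dB over 7 dBu; at 2:1 that becomes 3.5 dB over, giving 10.5 dBu.
Stage 2: overshoot 26.3 dB → 26.3/20 = 1.315 dB → -14.485 dBu.

-14.485 dBu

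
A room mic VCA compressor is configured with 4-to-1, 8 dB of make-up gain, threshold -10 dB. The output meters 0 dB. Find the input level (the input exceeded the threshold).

Remove make-up: 0 − 8 = -8 dB.
That's 2 dB above the -10 dB threshold.
Input overshoot = R × output overshoot = 8 dB → input = -10 + 8 = -2 dB.

-2 dB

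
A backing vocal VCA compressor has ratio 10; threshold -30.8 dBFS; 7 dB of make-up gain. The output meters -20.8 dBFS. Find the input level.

Stripping the +7 dB make-up gives -27.8 dBFS at the gain stage.
Post-compression overshoot = -27.8 − (-30.8) = 3 dB.
Before 10:1 compression the overshoot was 3 × 10 = 30 dB, so input = -30.8 + 30 = -0.8 dBFS.

-0.8 dBFS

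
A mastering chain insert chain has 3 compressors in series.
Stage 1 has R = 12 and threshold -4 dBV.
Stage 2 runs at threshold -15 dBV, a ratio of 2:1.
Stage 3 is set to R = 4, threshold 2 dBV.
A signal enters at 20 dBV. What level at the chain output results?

Stage 1: 20 dBV is 24 dB over -4 dBV; at 12:1 that becomes 2 dB over, giving -2 dBV.
Stage 2: overshoot 13 dB → 13/2 = 6.5 dB → -8.5 dBV.
Stage 3: -8.5 dBV ≤ 2 dBV, so stage 3 doesn't engage; output -8.5 dBV.

-8.5 dBV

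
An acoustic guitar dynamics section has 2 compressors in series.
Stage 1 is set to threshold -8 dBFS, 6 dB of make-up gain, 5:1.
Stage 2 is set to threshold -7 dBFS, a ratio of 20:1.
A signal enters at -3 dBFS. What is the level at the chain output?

Stage 1: -3 dBFS is 5 dB over -8 dBFS; at 5:1 that becomes 1 dB over, giving -7 dBFS; +6 dB make-up → -1 dBFS.
Stage 2: 6 dB above -7 dBFS, reduced 20:1 to 0.3 dB above → -6.7 dBFS.

-6.7 dBFS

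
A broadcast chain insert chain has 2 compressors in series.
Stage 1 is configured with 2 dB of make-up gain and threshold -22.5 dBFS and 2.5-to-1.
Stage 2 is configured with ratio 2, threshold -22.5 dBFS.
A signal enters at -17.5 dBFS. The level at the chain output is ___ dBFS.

-20.5 dBFS

Stage 1: overshoot 5 dB → 5/2.5 = 2 dB → -20.5 dBFS; +2 dB make-up → -18.5 dBFS.
Stage 2: 4 dB above -22.5 dBFS, reduced 2:1 to 2 dB above → -20.5 dBFS.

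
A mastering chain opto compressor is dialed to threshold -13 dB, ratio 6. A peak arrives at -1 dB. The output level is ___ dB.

-11 dB

Overshoot: -1 − (-13) = 12 dB.
The 12 dB excess becomes 2 dB after 6:1 reduction.
Output = -13 + 2 = -11 dB.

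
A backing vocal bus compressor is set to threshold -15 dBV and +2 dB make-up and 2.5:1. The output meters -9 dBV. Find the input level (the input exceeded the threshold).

-5 dBV

Before make-up, the level was -9 − 2 = -11 dBV.
The compressed level sits -11 − (-15) = 4 dB over threshold.
Undo the ratio: input overshoot = 4 × 2.5 = 10 dB, giving input = -5 dBV.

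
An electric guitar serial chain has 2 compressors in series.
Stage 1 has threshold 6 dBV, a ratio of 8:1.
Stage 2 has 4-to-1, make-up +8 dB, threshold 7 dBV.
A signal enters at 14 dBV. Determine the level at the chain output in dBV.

Stage 1: overshoot 8 dB → 8/8 = 1 dB → 7 dBV.
Stage 2: 7 dBV is at or below the 7 dBV threshold — no compression; make-up brings it to 15 dBV.

15 dBV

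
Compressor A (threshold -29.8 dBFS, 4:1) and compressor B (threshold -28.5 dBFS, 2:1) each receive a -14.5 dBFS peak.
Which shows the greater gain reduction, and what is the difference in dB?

A, by 4.475 dB

A: GR = 15.3 − 15.3/4 = 11.475 dB.
B: GR = 14 − 14/2 = 7 dB.
A reduces 4.475 dB more.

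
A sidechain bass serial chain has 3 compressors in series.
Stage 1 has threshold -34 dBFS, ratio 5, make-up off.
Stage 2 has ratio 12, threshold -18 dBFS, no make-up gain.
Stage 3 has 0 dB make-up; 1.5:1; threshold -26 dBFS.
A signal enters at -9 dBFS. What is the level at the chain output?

-29 dBFS

Stage 1: -9 dBFS is 25 dB over -34 dBFS; at 5:1 that becomes 5 dB over, giving -29 dBFS.
Stage 2: below threshold (-29 ≤ -18); passes unchanged; output -29 dBFS.
Stage 3: -29 dBFS ≤ -26 dBFS, so stage 3 doesn't engage; output -29 dBFS.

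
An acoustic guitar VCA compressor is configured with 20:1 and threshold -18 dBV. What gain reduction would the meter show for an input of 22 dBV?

22 dBV exceeds the threshold by 40 dB.
At 20:1, output sits 40/20 = 2 dB above threshold.
Gain reduction = 40 − 2 = 38 dB.

38 dB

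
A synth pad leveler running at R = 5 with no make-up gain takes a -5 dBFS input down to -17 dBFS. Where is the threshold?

Gain reduction = -5 − (-17) = 12 dB; output overshoot = GR / (R − 1) = 12 / 4 = 3 dB.
Threshold = output − output overshoot = -17 − 3 = -20 dBFS.

-20 dBFS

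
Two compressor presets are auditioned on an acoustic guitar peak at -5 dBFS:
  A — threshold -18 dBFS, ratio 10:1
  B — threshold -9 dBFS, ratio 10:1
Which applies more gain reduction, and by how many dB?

A, by 8.1 dB

A: 13 dB over, compressed to 1.3 dB over, so 11.7 dB of GR.
B: 4 dB over, compressed to 0.4 dB over, so 3.6 dB of GR.
Difference: 8.1 dB in favour of A.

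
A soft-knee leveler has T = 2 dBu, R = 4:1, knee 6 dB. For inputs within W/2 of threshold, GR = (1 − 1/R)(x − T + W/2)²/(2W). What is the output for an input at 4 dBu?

x − T + W/2 = 4 − 2 + 3 = 5.
GR = (1 − 1/4) × 5² / 12 = 0.75 × 25 / 12 = 1.5625 dB.
Output = 4 − 1.5625 = 2.4375 dBu.

2.4375 dBu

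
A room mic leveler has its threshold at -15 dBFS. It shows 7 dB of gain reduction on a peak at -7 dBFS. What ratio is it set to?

8:1

Input overshoot = -7 − (-15) = 8 dB.
Output overshoot = 8 − 7 = 1 dB.
Ratio = input overshoot / output overshoot = 8 / 1 = 8.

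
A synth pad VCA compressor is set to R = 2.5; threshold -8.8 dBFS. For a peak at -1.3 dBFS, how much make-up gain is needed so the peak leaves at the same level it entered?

4.5 dB

The peak compresses to -8.8 + 7.5/2.5 = -5.8 dBFS.
To reach -1.3 dBFS requires -1.3 − (-5.8) = 4.5 dB of make-up.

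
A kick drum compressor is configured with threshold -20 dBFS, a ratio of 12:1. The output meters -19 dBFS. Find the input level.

-8 dBFS

That's 1 dB above the -20 dBFS threshold.
Before 12:1 compression the overshoot was 1 × 12 = 12 dB, so input = -20 + 12 = -8 dBFS.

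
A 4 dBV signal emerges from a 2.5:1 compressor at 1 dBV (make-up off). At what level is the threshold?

-1 dBV

Input is 5 dB above T (since output overshoot × R = input overshoot: (1 − T)·2.5 = 4 − T gives T = -1 dBV).
Check: -1 + (4 − (-1))/2.5 = -1 + 2 = 1 dBV. ✓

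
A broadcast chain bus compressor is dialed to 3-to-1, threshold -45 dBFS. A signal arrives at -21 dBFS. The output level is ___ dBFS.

-37 dBFS

-21 dBFS sits 24 dB over threshold.
At 3:1 the overshoot is divided by 3, leaving 8 dB above threshold.
That puts the output at -37 dBFS.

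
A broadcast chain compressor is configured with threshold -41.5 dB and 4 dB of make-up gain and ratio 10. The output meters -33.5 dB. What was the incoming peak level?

-1.5 dB

Stripping the +4 dB make-up gives -37.5 dB at the gain stage.
Post-compression overshoot = -37.5 − (-41.5) = 4 dB.
Before 10:1 compression the overshoot was 4 × 10 = 40 dB, so input = -41.5 + 40 = -1.5 dB.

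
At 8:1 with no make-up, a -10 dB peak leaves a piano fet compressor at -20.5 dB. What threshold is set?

Gain reduction = -10 − (-20.5) = 10.5 dB; output overshoot = GR / (R − 1) = 10.5 / 7 = 1.5 dB.
Threshold = output − output overshoot = -20.5 − 1.5 = -22 dB.

-22 dB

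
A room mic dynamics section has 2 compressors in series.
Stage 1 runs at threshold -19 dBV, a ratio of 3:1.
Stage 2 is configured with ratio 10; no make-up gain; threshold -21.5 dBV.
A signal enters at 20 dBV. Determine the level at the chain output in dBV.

-19.95 dBV

Stage 1: 39 dB above -19 dBV, reduced 3:1 to 13 dB above → -6 dBV.
Stage 2: overshoot 15.5 dB → 15.5/10 = 1.55 dB → -19.95 dBV.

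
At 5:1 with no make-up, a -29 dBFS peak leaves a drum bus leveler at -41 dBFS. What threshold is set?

Gain reduction = -29 − (-41) = 12 dB; output overshoot = GR / (R − 1) = 12 / 4 = 3 dB.
Threshold = output − output overshoot = -41 − 3 = -44 dBFS.

-44 dBFS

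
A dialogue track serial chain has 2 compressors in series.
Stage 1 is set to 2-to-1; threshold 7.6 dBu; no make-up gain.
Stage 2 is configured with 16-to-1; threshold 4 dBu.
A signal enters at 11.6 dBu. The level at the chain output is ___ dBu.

Stage 1: 11.6 dBu is 4 dB over 7.6 dBu; at 2:1 that becomes 2 dB over, giving 9.6 dBu.
Stage 2: 5.6 dB above 4 dBu, reduced 16:1 to 0.35 dB above → 4.35 dBu.

4.35 dBu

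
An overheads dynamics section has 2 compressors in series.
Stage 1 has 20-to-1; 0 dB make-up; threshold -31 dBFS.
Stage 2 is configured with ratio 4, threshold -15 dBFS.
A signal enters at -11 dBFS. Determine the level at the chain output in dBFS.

-30 dBFS

Stage 1: overshoot 20 dB → 20/20 = 1 dB → -30 dBFS.
Stage 2: -30 dBFS ≤ -15 dBFS, so stage 2 doesn't engage; output -30 dBFS.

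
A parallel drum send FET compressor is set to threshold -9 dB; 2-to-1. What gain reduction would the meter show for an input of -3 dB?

-3 dB exceeds the threshold by 6 dB.
After 2:1 compression the overshoot becomes 6/2 = 3 dB.
Gain reduction = 6 − 3 = 3 dB.

3 dB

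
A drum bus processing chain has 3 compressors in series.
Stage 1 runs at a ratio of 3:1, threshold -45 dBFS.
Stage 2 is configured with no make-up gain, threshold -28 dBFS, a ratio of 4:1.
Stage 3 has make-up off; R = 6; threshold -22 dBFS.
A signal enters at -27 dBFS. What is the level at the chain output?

Stage 1: overshoot 18 dB → 18/3 = 6 dB → -39 dBFS.
Stage 2: -39 dBFS ≤ -28 dBFS, so stage 2 doesn't engage; output -39 dBFS.
Stage 3: below threshold (-39 ≤ -22); passes unchanged; output -39 dBFS.

-39 dBFS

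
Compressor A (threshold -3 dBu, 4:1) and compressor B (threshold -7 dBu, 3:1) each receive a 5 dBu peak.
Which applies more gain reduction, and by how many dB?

B, by 2 dB

A: overshoot 8 dB → output overshoot 2 dB → GR 6 dB.
B: overshoot 12 dB → output overshoot 4 dB → GR 8 dB.
B reduces 2 dB more.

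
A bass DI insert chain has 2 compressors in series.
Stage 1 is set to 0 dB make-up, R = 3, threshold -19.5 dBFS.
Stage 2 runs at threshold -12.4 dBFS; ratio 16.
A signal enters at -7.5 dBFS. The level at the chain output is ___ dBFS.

-15.5 dBFS

Stage 1: overshoot 12 dB → 12/3 = 4 dB → -15.5 dBFS.
Stage 2: below threshold (-15.5 ≤ -12.4); passes unchanged; output -15.5 dBFS.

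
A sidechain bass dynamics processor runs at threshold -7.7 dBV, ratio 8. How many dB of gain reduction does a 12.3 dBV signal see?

17.5 dB

Overshoot = 12.3 − (-7.7) = 20 dB.
After 8:1 compression the overshoot becomes 20/8 = 2.5 dB.
Gain reduction = 20 − 2.5 = 17.5 dB.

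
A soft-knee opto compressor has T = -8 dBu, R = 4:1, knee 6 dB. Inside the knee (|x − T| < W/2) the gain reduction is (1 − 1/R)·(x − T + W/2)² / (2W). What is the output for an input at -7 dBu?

x − T + W/2 = -7 − (-8) + 3 = 4.
GR = (1 − 1/4) × 4² / 12 = 0.75 × 16 / 12 = 1 dB.
Output = -7 − 1 = -8 dBu.

-8 dBu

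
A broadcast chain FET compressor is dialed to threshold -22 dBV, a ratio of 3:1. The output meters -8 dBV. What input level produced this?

The compressed level sits -8 − (-22) = 14 dB over threshold.
Before 3:1 compression the overshoot was 14 × 3 = 42 dB, so input = -22 + 42 = 20 dBV.

20 dBV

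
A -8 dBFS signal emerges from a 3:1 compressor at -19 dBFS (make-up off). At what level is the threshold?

Let T be the threshold. Output overshoot = (input overshoot)/R, so -19 − T = (-8 − T)/3.
3·(-19 − T) = -8 − T → 2·T = -57 − (-8) = -49.
T = -49/2 = -24.5 dBFS.

-24.5 dBFS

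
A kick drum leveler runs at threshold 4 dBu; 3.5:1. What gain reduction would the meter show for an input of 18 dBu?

10 dB

The signal is 14 dB above threshold.
At 3.5:1, output sits 14/3.5 = 4 dB above threshold.
GR = overshoot in − overshoot out = 14 − 4 = 10 dB.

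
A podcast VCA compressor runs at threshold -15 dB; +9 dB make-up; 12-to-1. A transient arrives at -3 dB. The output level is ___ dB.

Overshoot: -3 − (-15) = 12 dB.
At 12:1 the overshoot is divided by 12, leaving 1 dB above threshold.
So the level is -15 + 1 = -14 dB; make-up adds 9 dB, giving -5 dB.

-5 dB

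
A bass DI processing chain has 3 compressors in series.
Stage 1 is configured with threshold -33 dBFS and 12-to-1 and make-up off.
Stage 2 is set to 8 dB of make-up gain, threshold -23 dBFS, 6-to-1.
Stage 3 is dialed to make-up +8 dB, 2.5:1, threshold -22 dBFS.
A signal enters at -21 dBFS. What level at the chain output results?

Stage 1: overshoot 12 dB → 12/12 = 1 dB → -32 dBFS.
Stage 2: -32 dBFS is at or below the -23 dBFS threshold — no compression; make-up brings it to -24 dBFS.
Stage 3: -24 dBFS is at or below the -22 dBFS threshold — no compression; make-up brings it to -16 dBFS.

-16 dBFS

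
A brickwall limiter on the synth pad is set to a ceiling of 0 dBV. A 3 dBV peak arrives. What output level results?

0 dBV

A brickwall limiter is an ∞:1 compressor: any input above the ceiling is clamped to 0 dBV.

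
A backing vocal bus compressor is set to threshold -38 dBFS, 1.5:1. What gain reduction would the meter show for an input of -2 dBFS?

The signal is 36 dB above threshold.
A 1.5:1 ratio leaves 24 dB of that excess.
GR = overshoot in − overshoot out = 36 − 24 = 12 dB.

12 dB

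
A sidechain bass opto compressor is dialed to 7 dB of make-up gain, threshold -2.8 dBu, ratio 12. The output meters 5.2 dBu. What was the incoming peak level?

9.2 dBu

Remove make-up: 5.2 − 7 = -1.8 dBu.
Post-compression overshoot = -1.8 − (-2.8) = 1 dB.
Before 12:1 compression the overshoot was 1 × 12 = 12 dB, so input = -2.8 + 12 = 9.2 dBu.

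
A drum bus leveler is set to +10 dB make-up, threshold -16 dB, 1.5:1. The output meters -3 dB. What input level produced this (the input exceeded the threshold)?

-11.5 dB

Stripping the +10 dB make-up gives -13 dB at the gain stage.
Post-compression overshoot = -13 − (-16) = 3 dB.
Input overshoot = R × output overshoot = 4.5 dB → input = -16 + 4.5 = -11.5 dB.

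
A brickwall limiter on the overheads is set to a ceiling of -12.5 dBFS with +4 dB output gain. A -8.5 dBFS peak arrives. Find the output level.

-8.5 dBFS

At ∞:1, everything above -12.5 dBFS is held at the ceiling.
Output gain then adds 4 dB: -12.5 + 4 = -8.5 dBFS.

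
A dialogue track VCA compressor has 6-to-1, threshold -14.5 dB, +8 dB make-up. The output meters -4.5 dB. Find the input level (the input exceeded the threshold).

-2.5 dB

Remove make-up: -4.5 − 8 = -12.5 dB.
The compressed level sits -12.5 − (-14.5) = 2 dB over threshold.
Undo the ratio: input overshoot = 2 × 6 = 12 dB, giving input = -2.5 dB.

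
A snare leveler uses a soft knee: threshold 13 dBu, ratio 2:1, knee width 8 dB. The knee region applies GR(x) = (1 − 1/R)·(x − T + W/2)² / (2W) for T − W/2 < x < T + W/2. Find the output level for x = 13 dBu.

12.5 dBu

x − T + W/2 = 13 − 13 + 4 = 4.
GR = (1 − 1/2) × 4² / 16 = 0.5 × 16 / 16 = 0.5 dB.
Output = 13 − 0.5 = 12.5 dBu.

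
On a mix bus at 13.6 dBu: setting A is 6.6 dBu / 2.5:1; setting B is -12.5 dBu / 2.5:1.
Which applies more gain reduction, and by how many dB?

A: overshoot 7 dB → output overshoot 2.8 dB → GR 4.2 dB.
B: overshoot 26.1 dB → output overshoot 10.44 dB → GR 15.66 dB.
Difference: 11.46 dB in favour of B.

B, by 11.46 dB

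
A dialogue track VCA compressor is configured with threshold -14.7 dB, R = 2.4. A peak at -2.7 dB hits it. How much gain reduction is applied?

The signal is 12 dB above threshold.
At 2.4:1, output sits 12/2.4 = 5 dB above threshold.
Gain reduction = 12 − 5 = 7 dB.

7 dB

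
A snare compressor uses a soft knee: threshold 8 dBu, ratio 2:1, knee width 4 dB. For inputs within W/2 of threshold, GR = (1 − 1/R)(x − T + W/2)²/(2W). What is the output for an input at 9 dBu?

8.4375 dBu

x − T + W/2 = 9 − 8 + 2 = 3.
GR = (1 − 1/2) × 3² / 8 = 0.5 × 9 / 8 = 0.5625 dB.
Output = 9 − 0.5625 = 8.4375 dBu.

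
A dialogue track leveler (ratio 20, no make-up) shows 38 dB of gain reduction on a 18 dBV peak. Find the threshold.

-22 dBV

Let T be the threshold. Output overshoot = (input overshoot)/R, so -20 − T = (18 − T)/20.
20·(-20 − T) = 18 − T → 19·T = -400 − 18 = -418.
T = -418/19 = -22 dBV.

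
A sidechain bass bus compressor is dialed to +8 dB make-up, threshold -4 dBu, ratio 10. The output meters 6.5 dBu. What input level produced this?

Remove make-up: 6.5 − 8 = -1.5 dBu.
That's 2.5 dB above the -4 dBu threshold.
Undo the ratio: input overshoot = 2.5 × 10 = 25 dB, giving input = 21 dBu.

21 dBu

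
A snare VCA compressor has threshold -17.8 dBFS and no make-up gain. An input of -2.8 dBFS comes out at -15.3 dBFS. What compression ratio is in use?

Input overshoot = -2.8 − (-17.8) = 15 dB; output overshoot = -15.3 − (-17.8) = 2.5 dB.
Ratio = 15 / 2.5 = 6.

6:1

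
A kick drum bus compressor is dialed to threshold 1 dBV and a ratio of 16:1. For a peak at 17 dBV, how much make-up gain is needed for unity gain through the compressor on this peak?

The peak compresses to 1 + 16/16 = 2 dBV.
To reach 17 dBV requires 17 − 2 = 15 dB of make-up.

15 dB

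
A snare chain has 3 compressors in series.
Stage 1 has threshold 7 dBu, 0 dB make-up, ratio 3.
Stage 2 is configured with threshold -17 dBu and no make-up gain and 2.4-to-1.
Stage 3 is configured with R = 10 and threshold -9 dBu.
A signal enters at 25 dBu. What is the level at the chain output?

-8.55 dBu

Stage 1: 18 dB above 7 dBu, reduced 3:1 to 6 dB above → 13 dBu.
Stage 2: 13 dBu is 30 dB over -17 dBu; at 2.4:1 that becomes 12.5 dB over, giving -4.5 dBu.
Stage 3: -4.5 dBu is 4.5 dB over -9 dBu; at 10:1 that becomes 0.45 dB over, giving -8.55 dBu.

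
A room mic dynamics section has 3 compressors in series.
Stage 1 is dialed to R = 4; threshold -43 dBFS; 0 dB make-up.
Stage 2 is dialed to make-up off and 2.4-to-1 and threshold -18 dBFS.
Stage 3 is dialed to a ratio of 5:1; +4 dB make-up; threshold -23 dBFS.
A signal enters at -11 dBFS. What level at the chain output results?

Stage 1: -11 dBFS is 32 dB over -43 dBFS; at 4:1 that becomes 8 dB over, giving -35 dBFS.
Stage 2: -35 dBFS is at or below the -18 dBFS threshold — no compression; output -35 dBFS.
Stage 3: -35 dBFS ≤ -23 dBFS, so stage 3 doesn't engage; make-up brings it to -31 dBFS.

-31 dBFS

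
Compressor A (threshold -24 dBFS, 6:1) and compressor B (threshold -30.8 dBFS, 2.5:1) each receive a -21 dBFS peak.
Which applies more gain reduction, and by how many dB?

B, by 3.38 dB

A: 3 dB over, compressed to 0.5 dB over, so 2.5 dB of GR.
B: 9.8 dB over, compressed to 3.92 dB over, so 5.88 dB of GR.
Difference: 3.38 dB in favour of B.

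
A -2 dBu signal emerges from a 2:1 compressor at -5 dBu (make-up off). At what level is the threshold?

Gain reduction = -2 − (-5) = 3 dB; output overshoot = GR / (R − 1) = 3 / 1 = 3 dB.
Threshold = output − output overshoot = -5 − 3 = -8 dBu.

-8 dBu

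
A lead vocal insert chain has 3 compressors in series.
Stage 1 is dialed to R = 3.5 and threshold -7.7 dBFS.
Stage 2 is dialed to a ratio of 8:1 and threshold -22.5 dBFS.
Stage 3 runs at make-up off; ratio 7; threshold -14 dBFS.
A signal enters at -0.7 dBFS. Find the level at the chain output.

-20.4 dBFS

Stage 1: overshoot 7 dB → 7/3.5 = 2 dB → -5.7 dBFS.
Stage 2: overshoot 16.8 dB → 16.8/8 = 2.1 dB → -20.4 dBFS.
Stage 3: -20.4 dBFS is at or below the -14 dBFS threshold — no compression; output -20.4 dBFS.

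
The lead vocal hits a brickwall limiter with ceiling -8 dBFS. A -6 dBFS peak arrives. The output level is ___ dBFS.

-8 dBFS

The limiter clamps the peak to its -8 dBFS ceiling.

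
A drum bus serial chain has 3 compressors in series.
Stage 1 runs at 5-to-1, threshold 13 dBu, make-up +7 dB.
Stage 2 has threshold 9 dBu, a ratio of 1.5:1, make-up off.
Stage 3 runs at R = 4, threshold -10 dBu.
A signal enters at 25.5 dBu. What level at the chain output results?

Stage 1: 25.5 dBu is 12.5 dB over 13 dBu; at 5:1 that becomes 2.5 dB over, giving 15.5 dBu; +7 dB make-up → 22.5 dBu.
Stage 2: 13.5 dB above 9 dBu, reduced 1.5:1 to 9 dB above → 18 dBu.
Stage 3: 28 dB above -10 dBu, reduced 4:1 to 7 dB above → -3 dBu.

-3 dBu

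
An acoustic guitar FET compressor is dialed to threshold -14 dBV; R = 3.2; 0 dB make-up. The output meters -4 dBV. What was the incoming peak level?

Post-compression overshoot = -4 − (-14) = 10 dB.
Undo the ratio: input overshoot = 10 × 3.2 = 32 dB, giving input = 18 dBV.

18 dBV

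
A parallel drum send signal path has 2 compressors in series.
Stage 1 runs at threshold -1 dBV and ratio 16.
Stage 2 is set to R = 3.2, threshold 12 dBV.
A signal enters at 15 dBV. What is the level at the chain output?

0 dBV

Stage 1: overshoot 16 dB → 16/16 = 1 dB → 0 dBV.
Stage 2: 0 dBV is at or below the 12 dBV threshold — no compression; output 0 dBV.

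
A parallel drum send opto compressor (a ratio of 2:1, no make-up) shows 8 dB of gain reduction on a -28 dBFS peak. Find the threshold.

Input is 16 dB above T (since output overshoot × R = input overshoot: (-36 − T)·2 = -28 − T gives T = -44 dBFS).
Check: -44 + (-28 − (-44))/2 = -44 + 8 = -36 dBFS. ✓

-44 dBFS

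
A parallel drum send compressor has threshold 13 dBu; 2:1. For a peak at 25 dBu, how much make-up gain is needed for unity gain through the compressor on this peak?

Without make-up, output = threshold + overshoot/2 = 13 + 6 = 19 dBu.
Gap to target: 6 dB.

6 dB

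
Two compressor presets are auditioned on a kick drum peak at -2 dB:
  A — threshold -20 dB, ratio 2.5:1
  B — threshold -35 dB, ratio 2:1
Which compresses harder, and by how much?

B, by 5.7 dB

A: 18 dB over, compressed to 7.2 dB over, so 10.8 dB of GR.
B: 33 dB over, compressed to 16.5 dB over, so 16.5 dB of GR.
B applies 5.7 dB more gain reduction.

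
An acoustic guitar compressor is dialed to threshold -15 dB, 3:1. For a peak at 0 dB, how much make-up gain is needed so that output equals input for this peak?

10 dB

The peak compresses to -15 + 15/3 = -10 dB.
To reach 0 dB requires 0 − (-10) = 10 dB of make-up.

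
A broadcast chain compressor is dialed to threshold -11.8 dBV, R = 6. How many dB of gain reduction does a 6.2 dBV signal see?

15 dB

Overshoot = 6.2 − (-11.8) = 18 dB.
A 6:1 ratio leaves 3 dB of that excess.
GR = overshoot in − overshoot out = 18 − 3 = 15 dB.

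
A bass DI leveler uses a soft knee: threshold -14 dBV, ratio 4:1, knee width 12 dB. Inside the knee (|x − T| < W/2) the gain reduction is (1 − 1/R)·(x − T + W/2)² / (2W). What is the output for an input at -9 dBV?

-12.78125 dBV

x − T + W/2 = -9 − (-14) + 6 = 11.
GR = (1 − 1/4) × 11² / 24 = 0.75 × 121 / 24 = 3.78125 dB.
Output = -9 − 3.78125 = -12.78125 dBV.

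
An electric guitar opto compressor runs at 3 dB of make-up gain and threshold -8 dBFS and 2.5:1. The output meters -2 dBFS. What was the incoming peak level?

Remove make-up: -2 − 3 = -5 dBFS.
The compressed level sits -5 − (-8) = 3 dB over threshold.
Input overshoot = R × output overshoot = 7.5 dB → input = -8 + 7.5 = -0.5 dBFS.

-0.5 dBFS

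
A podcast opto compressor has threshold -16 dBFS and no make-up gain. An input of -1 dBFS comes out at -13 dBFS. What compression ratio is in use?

5:1

Input overshoot = -1 − (-16) = 15 dB; output overshoot = -13 − (-16) = 3 dB.
Ratio = 15 / 3 = 5.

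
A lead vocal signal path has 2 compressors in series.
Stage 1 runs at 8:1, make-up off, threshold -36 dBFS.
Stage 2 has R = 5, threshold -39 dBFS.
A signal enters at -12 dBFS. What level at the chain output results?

Stage 1: overshoot 24 dB → 24/8 = 3 dB → -33 dBFS.
Stage 2: overshoot 6 dB → 6/5 = 1.2 dB → -37.8 dBFS.

-37.8 dBFS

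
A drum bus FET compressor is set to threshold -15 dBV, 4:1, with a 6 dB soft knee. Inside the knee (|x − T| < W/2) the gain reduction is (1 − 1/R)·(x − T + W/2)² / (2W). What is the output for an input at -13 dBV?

-14.5625 dBV

x − T + W/2 = -13 − (-15) + 3 = 5.
GR = (1 − 1/4) × 5² / 12 = 0.75 × 25 / 12 = 1.5625 dB.
Output = -13 − 1.5625 = -14.5625 dBV.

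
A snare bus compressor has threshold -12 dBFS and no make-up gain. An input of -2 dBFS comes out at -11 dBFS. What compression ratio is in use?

Input overshoot = -2 − (-12) = 10 dB; output overshoot = -11 − (-12) = 1 dB.
Ratio = 10 / 1 = 10.

10:1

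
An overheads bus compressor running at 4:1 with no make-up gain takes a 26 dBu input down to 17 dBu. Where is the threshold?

Let T be the threshold. Output overshoot = (input overshoot)/R, so 17 − T = (26 − T)/4.
4·(17 − T) = 26 − T → 3·T = 68 − 26 = 42.
T = 42/3 = 14 dBu.

14 dBu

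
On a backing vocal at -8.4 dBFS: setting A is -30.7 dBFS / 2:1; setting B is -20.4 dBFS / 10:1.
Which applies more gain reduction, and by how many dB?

A: overshoot 22.3 dB → output overshoot 11.15 dB → GR 11.15 dB.
B: overshoot 12 dB → output overshoot 1.2 dB → GR 10.8 dB.
A applies 0.35 dB more gain reduction.

A, by 0.35 dB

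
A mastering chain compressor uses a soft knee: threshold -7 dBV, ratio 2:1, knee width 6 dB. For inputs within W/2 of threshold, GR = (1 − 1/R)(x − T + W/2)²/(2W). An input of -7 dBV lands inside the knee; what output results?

-7.375 dBV

x − T + W/2 = -7 − (-7) + 3 = 3.
GR = (1 − 1/2) × 3² / 12 = 0.5 × 9 / 12 = 0.375 dB.
Output = -7 − 0.375 = -7.375 dBV.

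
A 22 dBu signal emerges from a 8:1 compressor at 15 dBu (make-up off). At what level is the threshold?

Let T be the threshold. Output overshoot = (input overshoot)/R, so 15 − T = (22 − T)/8.
8·(15 − T) = 22 − T → 7·T = 120 − 22 = 98.
T = 98/7 = 14 dBu.

14 dBu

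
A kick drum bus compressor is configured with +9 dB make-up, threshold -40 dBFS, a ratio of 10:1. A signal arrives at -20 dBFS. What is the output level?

-20 dBFS sits 20 dB over threshold.
The 20 dB excess becomes 2 dB after 10:1 reduction.
Output = -40 + 2 = -38 dBFS; make-up adds 9 dB, giving -29 dBFS.

-29 dBFS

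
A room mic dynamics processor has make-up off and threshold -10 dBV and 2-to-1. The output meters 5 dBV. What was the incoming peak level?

That's 15 dB above the -10 dBV threshold.
Undo the ratio: input overshoot = 15 × 2 = 30 dB, giving input = 20 dBV.

20 dBV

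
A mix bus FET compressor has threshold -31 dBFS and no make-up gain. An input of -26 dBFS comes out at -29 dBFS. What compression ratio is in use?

Input overshoot = -26 − (-31) = 5 dB; output overshoot = -29 − (-31) = 2 dB.
Ratio = 5 / 2 = 2.5.

2.5:1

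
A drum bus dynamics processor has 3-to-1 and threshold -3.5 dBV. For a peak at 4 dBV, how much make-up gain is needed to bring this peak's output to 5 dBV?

6 dB

The peak compresses to -3.5 + 7.5/3 = -1 dBV.
To reach 5 dBV requires 5 − (-1) = 6 dB of make-up.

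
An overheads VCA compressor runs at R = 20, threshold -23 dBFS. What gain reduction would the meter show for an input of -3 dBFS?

Overshoot = -3 − (-23) = 20 dB.
A 20:1 ratio leaves 1 dB of that excess.
GR = overshoot in − overshoot out = 20 − 1 = 19 dB.

19 dB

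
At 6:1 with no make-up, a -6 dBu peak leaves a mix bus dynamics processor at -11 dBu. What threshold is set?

-12 dBu

Input is 6 dB above T (since output overshoot × R = input overshoot: (-11 − T)·6 = -6 − T gives T = -12 dBu).
Check: -12 + (-6 − (-12))/6 = -12 + 1 = -11 dBu. ✓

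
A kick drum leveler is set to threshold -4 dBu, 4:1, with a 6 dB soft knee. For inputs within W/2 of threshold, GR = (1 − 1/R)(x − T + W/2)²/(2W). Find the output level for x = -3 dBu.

x − T + W/2 = -3 − (-4) + 3 = 4.
GR = (1 − 1/4) × 4² / 12 = 0.75 × 16 / 12 = 1 dB.
Output = -3 − 1 = -4 dBu.

-4 dBu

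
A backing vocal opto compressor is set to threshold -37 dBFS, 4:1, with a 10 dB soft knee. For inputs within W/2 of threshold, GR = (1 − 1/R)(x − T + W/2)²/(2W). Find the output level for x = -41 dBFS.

-41.0375 dBFS

x − T + W/2 = -41 − (-37) + 5 = 1.
GR = (1 − 1/4) × 1² / 20 = 0.75 × 1 / 20 = 0.0375 dB.
Output = -41 − 0.0375 = -41.0375 dBFS.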